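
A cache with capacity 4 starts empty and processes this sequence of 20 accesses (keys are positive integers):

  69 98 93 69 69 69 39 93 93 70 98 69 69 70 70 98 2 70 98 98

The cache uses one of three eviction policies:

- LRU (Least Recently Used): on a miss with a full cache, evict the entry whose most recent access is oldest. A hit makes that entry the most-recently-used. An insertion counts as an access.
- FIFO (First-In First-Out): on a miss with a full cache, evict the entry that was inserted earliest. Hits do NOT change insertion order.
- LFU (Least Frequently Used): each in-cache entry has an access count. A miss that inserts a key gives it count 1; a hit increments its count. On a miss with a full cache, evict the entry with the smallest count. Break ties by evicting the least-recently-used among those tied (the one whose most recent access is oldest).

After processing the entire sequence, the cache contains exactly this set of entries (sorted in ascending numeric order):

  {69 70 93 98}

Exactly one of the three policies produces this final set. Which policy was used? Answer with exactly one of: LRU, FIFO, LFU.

Answer: LFU

Derivation:
Simulating under each policy and comparing final sets:
  LRU: final set = {2 69 70 98} -> differs
  FIFO: final set = {2 69 70 98} -> differs
  LFU: final set = {69 70 93 98} -> MATCHES target
Only LFU produces the target set.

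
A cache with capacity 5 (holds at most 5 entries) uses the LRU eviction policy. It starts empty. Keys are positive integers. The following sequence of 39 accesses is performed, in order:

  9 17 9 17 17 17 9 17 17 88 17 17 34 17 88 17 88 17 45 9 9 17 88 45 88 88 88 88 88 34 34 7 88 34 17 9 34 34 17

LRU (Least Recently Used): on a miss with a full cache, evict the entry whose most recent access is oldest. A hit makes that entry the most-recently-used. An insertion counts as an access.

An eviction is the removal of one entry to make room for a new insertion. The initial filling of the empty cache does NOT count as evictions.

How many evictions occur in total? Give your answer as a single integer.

LRU simulation (capacity=5):
  1. access 9: MISS. Cache (LRU->MRU): [9]
  2. access 17: MISS. Cache (LRU->MRU): [9 17]
  3. access 9: HIT. Cache (LRU->MRU): [17 9]
  4. access 17: HIT. Cache (LRU->MRU): [9 17]
  5. access 17: HIT. Cache (LRU->MRU): [9 17]
  6. access 17: HIT. Cache (LRU->MRU): [9 17]
  7. access 9: HIT. Cache (LRU->MRU): [17 9]
  8. access 17: HIT. Cache (LRU->MRU): [9 17]
  9. access 17: HIT. Cache (LRU->MRU): [9 17]
  10. access 88: MISS. Cache (LRU->MRU): [9 17 88]
  11. access 17: HIT. Cache (LRU->MRU): [9 88 17]
  12. access 17: HIT. Cache (LRU->MRU): [9 88 17]
  13. access 34: MISS. Cache (LRU->MRU): [9 88 17 34]
  14. access 17: HIT. Cache (LRU->MRU): [9 88 34 17]
  15. access 88: HIT. Cache (LRU->MRU): [9 34 17 88]
  16. access 17: HIT. Cache (LRU->MRU): [9 34 88 17]
  17. access 88: HIT. Cache (LRU->MRU): [9 34 17 88]
  18. access 17: HIT. Cache (LRU->MRU): [9 34 88 17]
  19. access 45: MISS. Cache (LRU->MRU): [9 34 88 17 45]
  20. access 9: HIT. Cache (LRU->MRU): [34 88 17 45 9]
  21. access 9: HIT. Cache (LRU->MRU): [34 88 17 45 9]
  22. access 17: HIT. Cache (LRU->MRU): [34 88 45 9 17]
  23. access 88: HIT. Cache (LRU->MRU): [34 45 9 17 88]
  24. access 45: HIT. Cache (LRU->MRU): [34 9 17 88 45]
  25. access 88: HIT. Cache (LRU->MRU): [34 9 17 45 88]
  26. access 88: HIT. Cache (LRU->MRU): [34 9 17 45 88]
  27. access 88: HIT. Cache (LRU->MRU): [34 9 17 45 88]
  28. access 88: HIT. Cache (LRU->MRU): [34 9 17 45 88]
  29. access 88: HIT. Cache (LRU->MRU): [34 9 17 45 88]
  30. access 34: HIT. Cache (LRU->MRU): [9 17 45 88 34]
  31. access 34: HIT. Cache (LRU->MRU): [9 17 45 88 34]
  32. access 7: MISS, evict 9. Cache (LRU->MRU): [17 45 88 34 7]
  33. access 88: HIT. Cache (LRU->MRU): [17 45 34 7 88]
  34. access 34: HIT. Cache (LRU->MRU): [17 45 7 88 34]
  35. access 17: HIT. Cache (LRU->MRU): [45 7 88 34 17]
  36. access 9: MISS, evict 45. Cache (LRU->MRU): [7 88 34 17 9]
  37. access 34: HIT. Cache (LRU->MRU): [7 88 17 9 34]
  38. access 34: HIT. Cache (LRU->MRU): [7 88 17 9 34]
  39. access 17: HIT. Cache (LRU->MRU): [7 88 9 34 17]
Total: 32 hits, 7 misses, 2 evictions

Answer: 2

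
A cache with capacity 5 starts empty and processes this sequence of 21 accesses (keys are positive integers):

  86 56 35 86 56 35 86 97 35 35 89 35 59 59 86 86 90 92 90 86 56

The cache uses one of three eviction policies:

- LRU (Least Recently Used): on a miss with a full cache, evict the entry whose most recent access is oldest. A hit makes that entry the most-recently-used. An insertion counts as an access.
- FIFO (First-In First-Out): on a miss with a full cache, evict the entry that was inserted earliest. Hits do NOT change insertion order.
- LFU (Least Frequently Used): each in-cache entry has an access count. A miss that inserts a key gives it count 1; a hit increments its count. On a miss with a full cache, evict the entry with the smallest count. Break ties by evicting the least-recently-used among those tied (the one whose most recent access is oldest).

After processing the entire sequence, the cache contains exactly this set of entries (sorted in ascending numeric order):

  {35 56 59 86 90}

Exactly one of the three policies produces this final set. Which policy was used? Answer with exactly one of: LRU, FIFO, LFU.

Answer: LFU

Derivation:
Simulating under each policy and comparing final sets:
  LRU: final set = {56 59 86 90 92} -> differs
  FIFO: final set = {56 59 86 90 92} -> differs
  LFU: final set = {35 56 59 86 90} -> MATCHES target
Only LFU produces the target set.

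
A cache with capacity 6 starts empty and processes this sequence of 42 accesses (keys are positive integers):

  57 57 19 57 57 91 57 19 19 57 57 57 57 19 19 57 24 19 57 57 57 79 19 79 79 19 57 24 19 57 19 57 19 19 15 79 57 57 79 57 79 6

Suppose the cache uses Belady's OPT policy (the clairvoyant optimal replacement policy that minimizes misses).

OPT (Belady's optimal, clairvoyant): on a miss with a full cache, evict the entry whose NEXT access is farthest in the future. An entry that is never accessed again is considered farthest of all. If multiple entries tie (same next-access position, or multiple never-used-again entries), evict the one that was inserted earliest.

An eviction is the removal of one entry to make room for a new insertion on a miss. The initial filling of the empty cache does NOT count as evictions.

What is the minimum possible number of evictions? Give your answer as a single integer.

OPT (Belady) simulation (capacity=6):
  1. access 57: MISS. Cache: [57]
  2. access 57: HIT. Next use of 57: step 4. Cache: [57]
  3. access 19: MISS. Cache: [57 19]
  4. access 57: HIT. Next use of 57: step 5. Cache: [57 19]
  5. access 57: HIT. Next use of 57: step 7. Cache: [57 19]
  6. access 91: MISS. Cache: [57 19 91]
  7. access 57: HIT. Next use of 57: step 10. Cache: [57 19 91]
  8. access 19: HIT. Next use of 19: step 9. Cache: [57 19 91]
  9. access 19: HIT. Next use of 19: step 14. Cache: [57 19 91]
  10. access 57: HIT. Next use of 57: step 11. Cache: [57 19 91]
  11. access 57: HIT. Next use of 57: step 12. Cache: [57 19 91]
  12. access 57: HIT. Next use of 57: step 13. Cache: [57 19 91]
  13. access 57: HIT. Next use of 57: step 16. Cache: [57 19 91]
  14. access 19: HIT. Next use of 19: step 15. Cache: [57 19 91]
  15. access 19: HIT. Next use of 19: step 18. Cache: [57 19 91]
  16. access 57: HIT. Next use of 57: step 19. Cache: [57 19 91]
  17. access 24: MISS. Cache: [57 19 91 24]
  18. access 19: HIT. Next use of 19: step 23. Cache: [57 19 91 24]
  19. access 57: HIT. Next use of 57: step 20. Cache: [57 19 91 24]
  20. access 57: HIT. Next use of 57: step 21. Cache: [57 19 91 24]
  21. access 57: HIT. Next use of 57: step 27. Cache: [57 19 91 24]
  22. access 79: MISS. Cache: [57 19 91 24 79]
  23. access 19: HIT. Next use of 19: step 26. Cache: [57 19 91 24 79]
  24. access 79: HIT. Next use of 79: step 25. Cache: [57 19 91 24 79]
  25. access 79: HIT. Next use of 79: step 36. Cache: [57 19 91 24 79]
  26. access 19: HIT. Next use of 19: step 29. Cache: [57 19 91 24 79]
  27. access 57: HIT. Next use of 57: step 30. Cache: [57 19 91 24 79]
  28. access 24: HIT. Next use of 24: never. Cache: [57 19 91 24 79]
  29. access 19: HIT. Next use of 19: step 31. Cache: [57 19 91 24 79]
  30. access 57: HIT. Next use of 57: step 32. Cache: [57 19 91 24 79]
  31. access 19: HIT. Next use of 19: step 33. Cache: [57 19 91 24 79]
  32. access 57: HIT. Next use of 57: step 37. Cache: [57 19 91 24 79]
  33. access 19: HIT. Next use of 19: step 34. Cache: [57 19 91 24 79]
  34. access 19: HIT. Next use of 19: never. Cache: [57 19 91 24 79]
  35. access 15: MISS. Cache: [57 19 91 24 79 15]
  36. access 79: HIT. Next use of 79: step 39. Cache: [57 19 91 24 79 15]
  37. access 57: HIT. Next use of 57: step 38. Cache: [57 19 91 24 79 15]
  38. access 57: HIT. Next use of 57: step 40. Cache: [57 19 91 24 79 15]
  39. access 79: HIT. Next use of 79: step 41. Cache: [57 19 91 24 79 15]
  40. access 57: HIT. Next use of 57: never. Cache: [57 19 91 24 79 15]
  41. access 79: HIT. Next use of 79: never. Cache: [57 19 91 24 79 15]
  42. access 6: MISS, evict 57 (next use: never). Cache: [19 91 24 79 15 6]
Total: 35 hits, 7 misses, 1 evictions

Answer: 1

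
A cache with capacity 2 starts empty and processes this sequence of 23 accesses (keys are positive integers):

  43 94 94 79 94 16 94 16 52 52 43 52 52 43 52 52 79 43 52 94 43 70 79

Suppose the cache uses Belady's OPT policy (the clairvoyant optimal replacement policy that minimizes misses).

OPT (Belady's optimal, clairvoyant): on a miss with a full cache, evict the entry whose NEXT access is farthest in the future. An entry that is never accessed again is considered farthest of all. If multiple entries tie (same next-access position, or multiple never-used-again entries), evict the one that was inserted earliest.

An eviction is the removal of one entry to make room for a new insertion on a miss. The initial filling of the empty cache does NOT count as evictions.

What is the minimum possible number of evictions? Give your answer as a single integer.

OPT (Belady) simulation (capacity=2):
  1. access 43: MISS. Cache: [43]
  2. access 94: MISS. Cache: [43 94]
  3. access 94: HIT. Next use of 94: step 5. Cache: [43 94]
  4. access 79: MISS, evict 43 (next use: step 11). Cache: [94 79]
  5. access 94: HIT. Next use of 94: step 7. Cache: [94 79]
  6. access 16: MISS, evict 79 (next use: step 17). Cache: [94 16]
  7. access 94: HIT. Next use of 94: step 20. Cache: [94 16]
  8. access 16: HIT. Next use of 16: never. Cache: [94 16]
  9. access 52: MISS, evict 16 (next use: never). Cache: [94 52]
  10. access 52: HIT. Next use of 52: step 12. Cache: [94 52]
  11. access 43: MISS, evict 94 (next use: step 20). Cache: [52 43]
  12. access 52: HIT. Next use of 52: step 13. Cache: [52 43]
  13. access 52: HIT. Next use of 52: step 15. Cache: [52 43]
  14. access 43: HIT. Next use of 43: step 18. Cache: [52 43]
  15. access 52: HIT. Next use of 52: step 16. Cache: [52 43]
  16. access 52: HIT. Next use of 52: step 19. Cache: [52 43]
  17. access 79: MISS, evict 52 (next use: step 19). Cache: [43 79]
  18. access 43: HIT. Next use of 43: step 21. Cache: [43 79]
  19. access 52: MISS, evict 79 (next use: step 23). Cache: [43 52]
  20. access 94: MISS, evict 52 (next use: never). Cache: [43 94]
  21. access 43: HIT. Next use of 43: never. Cache: [43 94]
  22. access 70: MISS, evict 43 (next use: never). Cache: [94 70]
  23. access 79: MISS, evict 94 (next use: never). Cache: [70 79]
Total: 12 hits, 11 misses, 9 evictions

Answer: 9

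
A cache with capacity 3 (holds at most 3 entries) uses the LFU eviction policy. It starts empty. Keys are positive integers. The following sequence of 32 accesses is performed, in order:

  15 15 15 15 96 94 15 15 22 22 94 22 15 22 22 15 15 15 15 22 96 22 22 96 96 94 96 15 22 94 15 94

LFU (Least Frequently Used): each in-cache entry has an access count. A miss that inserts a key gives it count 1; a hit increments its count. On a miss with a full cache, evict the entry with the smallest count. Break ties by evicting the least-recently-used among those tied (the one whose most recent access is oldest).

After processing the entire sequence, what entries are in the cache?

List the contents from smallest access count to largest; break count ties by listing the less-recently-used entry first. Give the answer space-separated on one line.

Answer: 94 22 15

Derivation:
LFU simulation (capacity=3):
  1. access 15: MISS. Cache: [15(c=1)]
  2. access 15: HIT, count now 2. Cache: [15(c=2)]
  3. access 15: HIT, count now 3. Cache: [15(c=3)]
  4. access 15: HIT, count now 4. Cache: [15(c=4)]
  5. access 96: MISS. Cache: [96(c=1) 15(c=4)]
  6. access 94: MISS. Cache: [96(c=1) 94(c=1) 15(c=4)]
  7. access 15: HIT, count now 5. Cache: [96(c=1) 94(c=1) 15(c=5)]
  8. access 15: HIT, count now 6. Cache: [96(c=1) 94(c=1) 15(c=6)]
  9. access 22: MISS, evict 96(c=1). Cache: [94(c=1) 22(c=1) 15(c=6)]
  10. access 22: HIT, count now 2. Cache: [94(c=1) 22(c=2) 15(c=6)]
  11. access 94: HIT, count now 2. Cache: [22(c=2) 94(c=2) 15(c=6)]
  12. access 22: HIT, count now 3. Cache: [94(c=2) 22(c=3) 15(c=6)]
  13. access 15: HIT, count now 7. Cache: [94(c=2) 22(c=3) 15(c=7)]
  14. access 22: HIT, count now 4. Cache: [94(c=2) 22(c=4) 15(c=7)]
  15. access 22: HIT, count now 5. Cache: [94(c=2) 22(c=5) 15(c=7)]
  16. access 15: HIT, count now 8. Cache: [94(c=2) 22(c=5) 15(c=8)]
  17. access 15: HIT, count now 9. Cache: [94(c=2) 22(c=5) 15(c=9)]
  18. access 15: HIT, count now 10. Cache: [94(c=2) 22(c=5) 15(c=10)]
  19. access 15: HIT, count now 11. Cache: [94(c=2) 22(c=5) 15(c=11)]
  20. access 22: HIT, count now 6. Cache: [94(c=2) 22(c=6) 15(c=11)]
  21. access 96: MISS, evict 94(c=2). Cache: [96(c=1) 22(c=6) 15(c=11)]
  22. access 22: HIT, count now 7. Cache: [96(c=1) 22(c=7) 15(c=11)]
  23. access 22: HIT, count now 8. Cache: [96(c=1) 22(c=8) 15(c=11)]
  24. access 96: HIT, count now 2. Cache: [96(c=2) 22(c=8) 15(c=11)]
  25. access 96: HIT, count now 3. Cache: [96(c=3) 22(c=8) 15(c=11)]
  26. access 94: MISS, evict 96(c=3). Cache: [94(c=1) 22(c=8) 15(c=11)]
  27. access 96: MISS, evict 94(c=1). Cache: [96(c=1) 22(c=8) 15(c=11)]
  28. access 15: HIT, count now 12. Cache: [96(c=1) 22(c=8) 15(c=12)]
  29. access 22: HIT, count now 9. Cache: [96(c=1) 22(c=9) 15(c=12)]
  30. access 94: MISS, evict 96(c=1). Cache: [94(c=1) 22(c=9) 15(c=12)]
  31. access 15: HIT, count now 13. Cache: [94(c=1) 22(c=9) 15(c=13)]
  32. access 94: HIT, count now 2. Cache: [94(c=2) 22(c=9) 15(c=13)]
Total: 24 hits, 8 misses, 5 evictions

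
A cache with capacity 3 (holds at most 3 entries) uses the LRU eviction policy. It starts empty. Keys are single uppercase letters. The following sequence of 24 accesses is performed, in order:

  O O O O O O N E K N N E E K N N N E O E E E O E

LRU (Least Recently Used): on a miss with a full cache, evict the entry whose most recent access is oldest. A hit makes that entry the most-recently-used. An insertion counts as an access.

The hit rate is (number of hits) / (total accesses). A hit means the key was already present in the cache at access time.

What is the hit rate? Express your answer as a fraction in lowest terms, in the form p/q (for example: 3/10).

Answer: 19/24

Derivation:
LRU simulation (capacity=3):
  1. access O: MISS. Cache (LRU->MRU): [O]
  2. access O: HIT. Cache (LRU->MRU): [O]
  3. access O: HIT. Cache (LRU->MRU): [O]
  4. access O: HIT. Cache (LRU->MRU): [O]
  5. access O: HIT. Cache (LRU->MRU): [O]
  6. access O: HIT. Cache (LRU->MRU): [O]
  7. access N: MISS. Cache (LRU->MRU): [O N]
  8. access E: MISS. Cache (LRU->MRU): [O N E]
  9. access K: MISS, evict O. Cache (LRU->MRU): [N E K]
  10. access N: HIT. Cache (LRU->MRU): [E K N]
  11. access N: HIT. Cache (LRU->MRU): [E K N]
  12. access E: HIT. Cache (LRU->MRU): [K N E]
  13. access E: HIT. Cache (LRU->MRU): [K N E]
  14. access K: HIT. Cache (LRU->MRU): [N E K]
  15. access N: HIT. Cache (LRU->MRU): [E K N]
  16. access N: HIT. Cache (LRU->MRU): [E K N]
  17. access N: HIT. Cache (LRU->MRU): [E K N]
  18. access E: HIT. Cache (LRU->MRU): [K N E]
  19. access O: MISS, evict K. Cache (LRU->MRU): [N E O]
  20. access E: HIT. Cache (LRU->MRU): [N O E]
  21. access E: HIT. Cache (LRU->MRU): [N O E]
  22. access E: HIT. Cache (LRU->MRU): [N O E]
  23. access O: HIT. Cache (LRU->MRU): [N E O]
  24. access E: HIT. Cache (LRU->MRU): [N O E]
Total: 19 hits, 5 misses, 2 evictions

Hit rate = 19/24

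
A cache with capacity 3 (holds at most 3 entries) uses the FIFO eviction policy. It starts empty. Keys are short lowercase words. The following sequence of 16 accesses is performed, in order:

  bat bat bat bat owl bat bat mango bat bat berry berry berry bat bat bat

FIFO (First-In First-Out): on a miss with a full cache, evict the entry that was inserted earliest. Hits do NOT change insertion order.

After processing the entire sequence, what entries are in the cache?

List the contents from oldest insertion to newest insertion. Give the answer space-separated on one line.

FIFO simulation (capacity=3):
  1. access bat: MISS. Cache (old->new): [bat]
  2. access bat: HIT. Cache (old->new): [bat]
  3. access bat: HIT. Cache (old->new): [bat]
  4. access bat: HIT. Cache (old->new): [bat]
  5. access owl: MISS. Cache (old->new): [bat owl]
  6. access bat: HIT. Cache (old->new): [bat owl]
  7. access bat: HIT. Cache (old->new): [bat owl]
  8. access mango: MISS. Cache (old->new): [bat owl mango]
  9. access bat: HIT. Cache (old->new): [bat owl mango]
  10. access bat: HIT. Cache (old->new): [bat owl mango]
  11. access berry: MISS, evict bat. Cache (old->new): [owl mango berry]
  12. access berry: HIT. Cache (old->new): [owl mango berry]
  13. access berry: HIT. Cache (old->new): [owl mango berry]
  14. access bat: MISS, evict owl. Cache (old->new): [mango berry bat]
  15. access bat: HIT. Cache (old->new): [mango berry bat]
  16. access bat: HIT. Cache (old->new): [mango berry bat]
Total: 11 hits, 5 misses, 2 evictions

Answer: mango berry bat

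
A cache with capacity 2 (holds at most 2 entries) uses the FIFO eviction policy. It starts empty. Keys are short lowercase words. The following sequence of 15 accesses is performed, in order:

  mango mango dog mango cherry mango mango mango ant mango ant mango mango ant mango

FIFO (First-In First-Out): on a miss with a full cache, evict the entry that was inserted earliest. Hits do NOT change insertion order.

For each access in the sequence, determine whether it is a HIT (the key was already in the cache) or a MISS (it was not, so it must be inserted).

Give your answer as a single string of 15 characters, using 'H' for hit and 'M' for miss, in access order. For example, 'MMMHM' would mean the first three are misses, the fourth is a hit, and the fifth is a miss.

Answer: MHMHMMHHMHHHHHH

Derivation:
FIFO simulation (capacity=2):
  1. access mango: MISS. Cache (old->new): [mango]
  2. access mango: HIT. Cache (old->new): [mango]
  3. access dog: MISS. Cache (old->new): [mango dog]
  4. access mango: HIT. Cache (old->new): [mango dog]
  5. access cherry: MISS, evict mango. Cache (old->new): [dog cherry]
  6. access mango: MISS, evict dog. Cache (old->new): [cherry mango]
  7. access mango: HIT. Cache (old->new): [cherry mango]
  8. access mango: HIT. Cache (old->new): [cherry mango]
  9. access ant: MISS, evict cherry. Cache (old->new): [mango ant]
  10. access mango: HIT. Cache (old->new): [mango ant]
  11. access ant: HIT. Cache (old->new): [mango ant]
  12. access mango: HIT. Cache (old->new): [mango ant]
  13. access mango: HIT. Cache (old->new): [mango ant]
  14. access ant: HIT. Cache (old->new): [mango ant]
  15. access mango: HIT. Cache (old->new): [mango ant]
Total: 10 hits, 5 misses, 3 evictions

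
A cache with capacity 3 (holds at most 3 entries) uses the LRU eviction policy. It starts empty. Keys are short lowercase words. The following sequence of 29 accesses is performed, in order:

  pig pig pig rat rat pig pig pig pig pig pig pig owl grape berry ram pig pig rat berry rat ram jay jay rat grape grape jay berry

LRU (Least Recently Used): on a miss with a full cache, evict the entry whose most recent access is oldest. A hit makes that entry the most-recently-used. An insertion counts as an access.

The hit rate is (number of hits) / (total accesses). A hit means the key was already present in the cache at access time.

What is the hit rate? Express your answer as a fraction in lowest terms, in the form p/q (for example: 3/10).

Answer: 16/29

Derivation:
LRU simulation (capacity=3):
  1. access pig: MISS. Cache (LRU->MRU): [pig]
  2. access pig: HIT. Cache (LRU->MRU): [pig]
  3. access pig: HIT. Cache (LRU->MRU): [pig]
  4. access rat: MISS. Cache (LRU->MRU): [pig rat]
  5. access rat: HIT. Cache (LRU->MRU): [pig rat]
  6. access pig: HIT. Cache (LRU->MRU): [rat pig]
  7. access pig: HIT. Cache (LRU->MRU): [rat pig]
  8. access pig: HIT. Cache (LRU->MRU): [rat pig]
  9. access pig: HIT. Cache (LRU->MRU): [rat pig]
  10. access pig: HIT. Cache (LRU->MRU): [rat pig]
  11. access pig: HIT. Cache (LRU->MRU): [rat pig]
  12. access pig: HIT. Cache (LRU->MRU): [rat pig]
  13. access owl: MISS. Cache (LRU->MRU): [rat pig owl]
  14. access grape: MISS, evict rat. Cache (LRU->MRU): [pig owl grape]
  15. access berry: MISS, evict pig. Cache (LRU->MRU): [owl grape berry]
  16. access ram: MISS, evict owl. Cache (LRU->MRU): [grape berry ram]
  17. access pig: MISS, evict grape. Cache (LRU->MRU): [berry ram pig]
  18. access pig: HIT. Cache (LRU->MRU): [berry ram pig]
  19. access rat: MISS, evict berry. Cache (LRU->MRU): [ram pig rat]
  20. access berry: MISS, evict ram. Cache (LRU->MRU): [pig rat berry]
  21. access rat: HIT. Cache (LRU->MRU): [pig berry rat]
  22. access ram: MISS, evict pig. Cache (LRU->MRU): [berry rat ram]
  23. access jay: MISS, evict berry. Cache (LRU->MRU): [rat ram jay]
  24. access jay: HIT. Cache (LRU->MRU): [rat ram jay]
  25. access rat: HIT. Cache (LRU->MRU): [ram jay rat]
  26. access grape: MISS, evict ram. Cache (LRU->MRU): [jay rat grape]
  27. access grape: HIT. Cache (LRU->MRU): [jay rat grape]
  28. access jay: HIT. Cache (LRU->MRU): [rat grape jay]
  29. access berry: MISS, evict rat. Cache (LRU->MRU): [grape jay berry]
Total: 16 hits, 13 misses, 10 evictions

Hit rate = 16/29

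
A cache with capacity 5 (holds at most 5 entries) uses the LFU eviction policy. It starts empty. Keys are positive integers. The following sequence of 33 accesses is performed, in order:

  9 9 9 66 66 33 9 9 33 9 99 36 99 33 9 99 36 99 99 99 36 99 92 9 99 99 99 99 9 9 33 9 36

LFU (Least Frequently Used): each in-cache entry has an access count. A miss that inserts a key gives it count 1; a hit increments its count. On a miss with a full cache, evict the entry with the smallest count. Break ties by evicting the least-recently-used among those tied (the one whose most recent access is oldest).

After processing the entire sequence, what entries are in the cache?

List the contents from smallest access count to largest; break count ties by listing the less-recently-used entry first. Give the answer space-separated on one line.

LFU simulation (capacity=5):
  1. access 9: MISS. Cache: [9(c=1)]
  2. access 9: HIT, count now 2. Cache: [9(c=2)]
  3. access 9: HIT, count now 3. Cache: [9(c=3)]
  4. access 66: MISS. Cache: [66(c=1) 9(c=3)]
  5. access 66: HIT, count now 2. Cache: [66(c=2) 9(c=3)]
  6. access 33: MISS. Cache: [33(c=1) 66(c=2) 9(c=3)]
  7. access 9: HIT, count now 4. Cache: [33(c=1) 66(c=2) 9(c=4)]
  8. access 9: HIT, count now 5. Cache: [33(c=1) 66(c=2) 9(c=5)]
  9. access 33: HIT, count now 2. Cache: [66(c=2) 33(c=2) 9(c=5)]
  10. access 9: HIT, count now 6. Cache: [66(c=2) 33(c=2) 9(c=6)]
  11. access 99: MISS. Cache: [99(c=1) 66(c=2) 33(c=2) 9(c=6)]
  12. access 36: MISS. Cache: [99(c=1) 36(c=1) 66(c=2) 33(c=2) 9(c=6)]
  13. access 99: HIT, count now 2. Cache: [36(c=1) 66(c=2) 33(c=2) 99(c=2) 9(c=6)]
  14. access 33: HIT, count now 3. Cache: [36(c=1) 66(c=2) 99(c=2) 33(c=3) 9(c=6)]
  15. access 9: HIT, count now 7. Cache: [36(c=1) 66(c=2) 99(c=2) 33(c=3) 9(c=7)]
  16. access 99: HIT, count now 3. Cache: [36(c=1) 66(c=2) 33(c=3) 99(c=3) 9(c=7)]
  17. access 36: HIT, count now 2. Cache: [66(c=2) 36(c=2) 33(c=3) 99(c=3) 9(c=7)]
  18. access 99: HIT, count now 4. Cache: [66(c=2) 36(c=2) 33(c=3) 99(c=4) 9(c=7)]
  19. access 99: HIT, count now 5. Cache: [66(c=2) 36(c=2) 33(c=3) 99(c=5) 9(c=7)]
  20. access 99: HIT, count now 6. Cache: [66(c=2) 36(c=2) 33(c=3) 99(c=6) 9(c=7)]
  21. access 36: HIT, count now 3. Cache: [66(c=2) 33(c=3) 36(c=3) 99(c=6) 9(c=7)]
  22. access 99: HIT, count now 7. Cache: [66(c=2) 33(c=3) 36(c=3) 9(c=7) 99(c=7)]
  23. access 92: MISS, evict 66(c=2). Cache: [92(c=1) 33(c=3) 36(c=3) 9(c=7) 99(c=7)]
  24. access 9: HIT, count now 8. Cache: [92(c=1) 33(c=3) 36(c=3) 99(c=7) 9(c=8)]
  25. access 99: HIT, count now 8. Cache: [92(c=1) 33(c=3) 36(c=3) 9(c=8) 99(c=8)]
  26. access 99: HIT, count now 9. Cache: [92(c=1) 33(c=3) 36(c=3) 9(c=8) 99(c=9)]
  27. access 99: HIT, count now 10. Cache: [92(c=1) 33(c=3) 36(c=3) 9(c=8) 99(c=10)]
  28. access 99: HIT, count now 11. Cache: [92(c=1) 33(c=3) 36(c=3) 9(c=8) 99(c=11)]
  29. access 9: HIT, count now 9. Cache: [92(c=1) 33(c=3) 36(c=3) 9(c=9) 99(c=11)]
  30. access 9: HIT, count now 10. Cache: [92(c=1) 33(c=3) 36(c=3) 9(c=10) 99(c=11)]
  31. access 33: HIT, count now 4. Cache: [92(c=1) 36(c=3) 33(c=4) 9(c=10) 99(c=11)]
  32. access 9: HIT, count now 11. Cache: [92(c=1) 36(c=3) 33(c=4) 99(c=11) 9(c=11)]
  33. access 36: HIT, count now 4. Cache: [92(c=1) 33(c=4) 36(c=4) 99(c=11) 9(c=11)]
Total: 27 hits, 6 misses, 1 evictions

Answer: 92 33 36 99 9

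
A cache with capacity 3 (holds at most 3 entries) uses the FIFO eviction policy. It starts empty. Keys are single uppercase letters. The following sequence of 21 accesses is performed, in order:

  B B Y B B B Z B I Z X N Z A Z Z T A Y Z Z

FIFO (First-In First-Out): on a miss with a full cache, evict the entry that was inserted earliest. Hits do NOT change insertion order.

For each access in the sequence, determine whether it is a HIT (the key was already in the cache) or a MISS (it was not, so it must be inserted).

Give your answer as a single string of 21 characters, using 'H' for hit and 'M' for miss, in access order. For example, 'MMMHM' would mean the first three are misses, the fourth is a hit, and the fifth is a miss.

FIFO simulation (capacity=3):
  1. access B: MISS. Cache (old->new): [B]
  2. access B: HIT. Cache (old->new): [B]
  3. access Y: MISS. Cache (old->new): [B Y]
  4. access B: HIT. Cache (old->new): [B Y]
  5. access B: HIT. Cache (old->new): [B Y]
  6. access B: HIT. Cache (old->new): [B Y]
  7. access Z: MISS. Cache (old->new): [B Y Z]
  8. access B: HIT. Cache (old->new): [B Y Z]
  9. access I: MISS, evict B. Cache (old->new): [Y Z I]
  10. access Z: HIT. Cache (old->new): [Y Z I]
  11. access X: MISS, evict Y. Cache (old->new): [Z I X]
  12. access N: MISS, evict Z. Cache (old->new): [I X N]
  13. access Z: MISS, evict I. Cache (old->new): [X N Z]
  14. access A: MISS, evict X. Cache (old->new): [N Z A]
  15. access Z: HIT. Cache (old->new): [N Z A]
  16. access Z: HIT. Cache (old->new): [N Z A]
  17. access T: MISS, evict N. Cache (old->new): [Z A T]
  18. access A: HIT. Cache (old->new): [Z A T]
  19. access Y: MISS, evict Z. Cache (old->new): [A T Y]
  20. access Z: MISS, evict A. Cache (old->new): [T Y Z]
  21. access Z: HIT. Cache (old->new): [T Y Z]
Total: 10 hits, 11 misses, 8 evictions

Answer: MHMHHHMHMHMMMMHHMHMMH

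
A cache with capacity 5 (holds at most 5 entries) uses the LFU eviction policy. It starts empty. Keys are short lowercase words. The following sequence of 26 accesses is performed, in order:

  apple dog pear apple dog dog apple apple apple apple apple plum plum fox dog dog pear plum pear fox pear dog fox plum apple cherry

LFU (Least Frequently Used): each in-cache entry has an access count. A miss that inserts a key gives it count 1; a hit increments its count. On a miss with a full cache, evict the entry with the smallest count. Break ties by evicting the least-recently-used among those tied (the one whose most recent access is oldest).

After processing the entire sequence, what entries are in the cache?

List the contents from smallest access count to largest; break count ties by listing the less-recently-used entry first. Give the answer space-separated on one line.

Answer: cherry pear plum dog apple

Derivation:
LFU simulation (capacity=5):
  1. access apple: MISS. Cache: [apple(c=1)]
  2. access dog: MISS. Cache: [apple(c=1) dog(c=1)]
  3. access pear: MISS. Cache: [apple(c=1) dog(c=1) pear(c=1)]
  4. access apple: HIT, count now 2. Cache: [dog(c=1) pear(c=1) apple(c=2)]
  5. access dog: HIT, count now 2. Cache: [pear(c=1) apple(c=2) dog(c=2)]
  6. access dog: HIT, count now 3. Cache: [pear(c=1) apple(c=2) dog(c=3)]
  7. access apple: HIT, count now 3. Cache: [pear(c=1) dog(c=3) apple(c=3)]
  8. access apple: HIT, count now 4. Cache: [pear(c=1) dog(c=3) apple(c=4)]
  9. access apple: HIT, count now 5. Cache: [pear(c=1) dog(c=3) apple(c=5)]
  10. access apple: HIT, count now 6. Cache: [pear(c=1) dog(c=3) apple(c=6)]
  11. access apple: HIT, count now 7. Cache: [pear(c=1) dog(c=3) apple(c=7)]
  12. access plum: MISS. Cache: [pear(c=1) plum(c=1) dog(c=3) apple(c=7)]
  13. access plum: HIT, count now 2. Cache: [pear(c=1) plum(c=2) dog(c=3) apple(c=7)]
  14. access fox: MISS. Cache: [pear(c=1) fox(c=1) plum(c=2) dog(c=3) apple(c=7)]
  15. access dog: HIT, count now 4. Cache: [pear(c=1) fox(c=1) plum(c=2) dog(c=4) apple(c=7)]
  16. access dog: HIT, count now 5. Cache: [pear(c=1) fox(c=1) plum(c=2) dog(c=5) apple(c=7)]
  17. access pear: HIT, count now 2. Cache: [fox(c=1) plum(c=2) pear(c=2) dog(c=5) apple(c=7)]
  18. access plum: HIT, count now 3. Cache: [fox(c=1) pear(c=2) plum(c=3) dog(c=5) apple(c=7)]
  19. access pear: HIT, count now 3. Cache: [fox(c=1) plum(c=3) pear(c=3) dog(c=5) apple(c=7)]
  20. access fox: HIT, count now 2. Cache: [fox(c=2) plum(c=3) pear(c=3) dog(c=5) apple(c=7)]
  21. access pear: HIT, count now 4. Cache: [fox(c=2) plum(c=3) pear(c=4) dog(c=5) apple(c=7)]
  22. access dog: HIT, count now 6. Cache: [fox(c=2) plum(c=3) pear(c=4) dog(c=6) apple(c=7)]
  23. access fox: HIT, count now 3. Cache: [plum(c=3) fox(c=3) pear(c=4) dog(c=6) apple(c=7)]
  24. access plum: HIT, count now 4. Cache: [fox(c=3) pear(c=4) plum(c=4) dog(c=6) apple(c=7)]
  25. access apple: HIT, count now 8. Cache: [fox(c=3) pear(c=4) plum(c=4) dog(c=6) apple(c=8)]
  26. access cherry: MISS, evict fox(c=3). Cache: [cherry(c=1) pear(c=4) plum(c=4) dog(c=6) apple(c=8)]
Total: 20 hits, 6 misses, 1 evictions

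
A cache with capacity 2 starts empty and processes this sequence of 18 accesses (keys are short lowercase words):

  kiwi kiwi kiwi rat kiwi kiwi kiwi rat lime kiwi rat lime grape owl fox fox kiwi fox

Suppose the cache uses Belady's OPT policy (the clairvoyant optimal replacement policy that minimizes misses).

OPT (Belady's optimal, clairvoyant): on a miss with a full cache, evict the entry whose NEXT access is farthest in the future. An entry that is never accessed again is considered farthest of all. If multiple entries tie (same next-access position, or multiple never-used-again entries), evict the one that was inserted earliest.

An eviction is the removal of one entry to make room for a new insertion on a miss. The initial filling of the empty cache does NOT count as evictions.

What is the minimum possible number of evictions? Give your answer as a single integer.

Answer: 6

Derivation:
OPT (Belady) simulation (capacity=2):
  1. access kiwi: MISS. Cache: [kiwi]
  2. access kiwi: HIT. Next use of kiwi: step 3. Cache: [kiwi]
  3. access kiwi: HIT. Next use of kiwi: step 5. Cache: [kiwi]
  4. access rat: MISS. Cache: [kiwi rat]
  5. access kiwi: HIT. Next use of kiwi: step 6. Cache: [kiwi rat]
  6. access kiwi: HIT. Next use of kiwi: step 7. Cache: [kiwi rat]
  7. access kiwi: HIT. Next use of kiwi: step 10. Cache: [kiwi rat]
  8. access rat: HIT. Next use of rat: step 11. Cache: [kiwi rat]
  9. access lime: MISS, evict rat (next use: step 11). Cache: [kiwi lime]
  10. access kiwi: HIT. Next use of kiwi: step 17. Cache: [kiwi lime]
  11. access rat: MISS, evict kiwi (next use: step 17). Cache: [lime rat]
  12. access lime: HIT. Next use of lime: never. Cache: [lime rat]
  13. access grape: MISS, evict lime (next use: never). Cache: [rat grape]
  14. access owl: MISS, evict rat (next use: never). Cache: [grape owl]
  15. access fox: MISS, evict grape (next use: never). Cache: [owl fox]
  16. access fox: HIT. Next use of fox: step 18. Cache: [owl fox]
  17. access kiwi: MISS, evict owl (next use: never). Cache: [fox kiwi]
  18. access fox: HIT. Next use of fox: never. Cache: [fox kiwi]
Total: 10 hits, 8 misses, 6 evictions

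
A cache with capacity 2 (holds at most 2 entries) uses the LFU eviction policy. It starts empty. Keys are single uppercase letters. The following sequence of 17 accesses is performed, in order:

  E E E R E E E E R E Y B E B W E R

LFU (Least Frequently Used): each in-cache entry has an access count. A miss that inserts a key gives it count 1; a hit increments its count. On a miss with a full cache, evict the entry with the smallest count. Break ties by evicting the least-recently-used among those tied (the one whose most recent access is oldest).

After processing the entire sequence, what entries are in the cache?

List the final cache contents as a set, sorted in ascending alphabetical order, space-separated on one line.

LFU simulation (capacity=2):
  1. access E: MISS. Cache: [E(c=1)]
  2. access E: HIT, count now 2. Cache: [E(c=2)]
  3. access E: HIT, count now 3. Cache: [E(c=3)]
  4. access R: MISS. Cache: [R(c=1) E(c=3)]
  5. access E: HIT, count now 4. Cache: [R(c=1) E(c=4)]
  6. access E: HIT, count now 5. Cache: [R(c=1) E(c=5)]
  7. access E: HIT, count now 6. Cache: [R(c=1) E(c=6)]
  8. access E: HIT, count now 7. Cache: [R(c=1) E(c=7)]
  9. access R: HIT, count now 2. Cache: [R(c=2) E(c=7)]
  10. access E: HIT, count now 8. Cache: [R(c=2) E(c=8)]
  11. access Y: MISS, evict R(c=2). Cache: [Y(c=1) E(c=8)]
  12. access B: MISS, evict Y(c=1). Cache: [B(c=1) E(c=8)]
  13. access E: HIT, count now 9. Cache: [B(c=1) E(c=9)]
  14. access B: HIT, count now 2. Cache: [B(c=2) E(c=9)]
  15. access W: MISS, evict B(c=2). Cache: [W(c=1) E(c=9)]
  16. access E: HIT, count now 10. Cache: [W(c=1) E(c=10)]
  17. access R: MISS, evict W(c=1). Cache: [R(c=1) E(c=10)]
Total: 11 hits, 6 misses, 4 evictions

Answer: E R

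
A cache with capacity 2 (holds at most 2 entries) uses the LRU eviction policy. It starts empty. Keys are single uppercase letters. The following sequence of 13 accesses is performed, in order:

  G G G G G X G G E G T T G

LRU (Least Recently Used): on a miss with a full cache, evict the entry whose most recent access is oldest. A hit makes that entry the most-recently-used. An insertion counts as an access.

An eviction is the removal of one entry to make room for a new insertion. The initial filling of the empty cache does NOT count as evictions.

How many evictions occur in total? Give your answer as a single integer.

LRU simulation (capacity=2):
  1. access G: MISS. Cache (LRU->MRU): [G]
  2. access G: HIT. Cache (LRU->MRU): [G]
  3. access G: HIT. Cache (LRU->MRU): [G]
  4. access G: HIT. Cache (LRU->MRU): [G]
  5. access G: HIT. Cache (LRU->MRU): [G]
  6. access X: MISS. Cache (LRU->MRU): [G X]
  7. access G: HIT. Cache (LRU->MRU): [X G]
  8. access G: HIT. Cache (LRU->MRU): [X G]
  9. access E: MISS, evict X. Cache (LRU->MRU): [G E]
  10. access G: HIT. Cache (LRU->MRU): [E G]
  11. access T: MISS, evict E. Cache (LRU->MRU): [G T]
  12. access T: HIT. Cache (LRU->MRU): [G T]
  13. access G: HIT. Cache (LRU->MRU): [T G]
Total: 9 hits, 4 misses, 2 evictions

Answer: 2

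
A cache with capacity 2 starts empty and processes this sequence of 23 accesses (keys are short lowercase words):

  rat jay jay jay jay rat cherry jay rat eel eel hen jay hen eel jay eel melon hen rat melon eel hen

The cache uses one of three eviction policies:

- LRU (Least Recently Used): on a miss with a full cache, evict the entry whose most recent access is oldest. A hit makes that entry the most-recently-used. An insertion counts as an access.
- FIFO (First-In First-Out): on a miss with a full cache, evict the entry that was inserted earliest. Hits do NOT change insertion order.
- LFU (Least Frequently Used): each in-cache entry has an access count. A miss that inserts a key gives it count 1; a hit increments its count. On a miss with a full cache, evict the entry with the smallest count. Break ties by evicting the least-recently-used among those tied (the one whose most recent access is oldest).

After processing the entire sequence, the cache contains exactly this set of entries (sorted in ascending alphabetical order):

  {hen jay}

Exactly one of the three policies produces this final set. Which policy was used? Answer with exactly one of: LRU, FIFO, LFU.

Simulating under each policy and comparing final sets:
  LRU: final set = {eel hen} -> differs
  FIFO: final set = {eel hen} -> differs
  LFU: final set = {hen jay} -> MATCHES target
Only LFU produces the target set.

Answer: LFU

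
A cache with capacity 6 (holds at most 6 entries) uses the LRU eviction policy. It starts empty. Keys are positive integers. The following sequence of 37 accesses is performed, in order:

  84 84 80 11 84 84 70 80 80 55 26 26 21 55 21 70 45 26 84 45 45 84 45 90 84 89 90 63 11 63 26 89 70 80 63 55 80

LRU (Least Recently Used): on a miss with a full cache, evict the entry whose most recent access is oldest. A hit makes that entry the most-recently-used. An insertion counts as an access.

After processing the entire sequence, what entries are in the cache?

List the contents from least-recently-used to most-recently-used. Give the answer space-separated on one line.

LRU simulation (capacity=6):
  1. access 84: MISS. Cache (LRU->MRU): [84]
  2. access 84: HIT. Cache (LRU->MRU): [84]
  3. access 80: MISS. Cache (LRU->MRU): [84 80]
  4. access 11: MISS. Cache (LRU->MRU): [84 80 11]
  5. access 84: HIT. Cache (LRU->MRU): [80 11 84]
  6. access 84: HIT. Cache (LRU->MRU): [80 11 84]
  7. access 70: MISS. Cache (LRU->MRU): [80 11 84 70]
  8. access 80: HIT. Cache (LRU->MRU): [11 84 70 80]
  9. access 80: HIT. Cache (LRU->MRU): [11 84 70 80]
  10. access 55: MISS. Cache (LRU->MRU): [11 84 70 80 55]
  11. access 26: MISS. Cache (LRU->MRU): [11 84 70 80 55 26]
  12. access 26: HIT. Cache (LRU->MRU): [11 84 70 80 55 26]
  13. access 21: MISS, evict 11. Cache (LRU->MRU): [84 70 80 55 26 21]
  14. access 55: HIT. Cache (LRU->MRU): [84 70 80 26 21 55]
  15. access 21: HIT. Cache (LRU->MRU): [84 70 80 26 55 21]
  16. access 70: HIT. Cache (LRU->MRU): [84 80 26 55 21 70]
  17. access 45: MISS, evict 84. Cache (LRU->MRU): [80 26 55 21 70 45]
  18. access 26: HIT. Cache (LRU->MRU): [80 55 21 70 45 26]
  19. access 84: MISS, evict 80. Cache (LRU->MRU): [55 21 70 45 26 84]
  20. access 45: HIT. Cache (LRU->MRU): [55 21 70 26 84 45]
  21. access 45: HIT. Cache (LRU->MRU): [55 21 70 26 84 45]
  22. access 84: HIT. Cache (LRU->MRU): [55 21 70 26 45 84]
  23. access 45: HIT. Cache (LRU->MRU): [55 21 70 26 84 45]
  24. access 90: MISS, evict 55. Cache (LRU->MRU): [21 70 26 84 45 90]
  25. access 84: HIT. Cache (LRU->MRU): [21 70 26 45 90 84]
  26. access 89: MISS, evict 21. Cache (LRU->MRU): [70 26 45 90 84 89]
  27. access 90: HIT. Cache (LRU->MRU): [70 26 45 84 89 90]
  28. access 63: MISS, evict 70. Cache (LRU->MRU): [26 45 84 89 90 63]
  29. access 11: MISS, evict 26. Cache (LRU->MRU): [45 84 89 90 63 11]
  30. access 63: HIT. Cache (LRU->MRU): [45 84 89 90 11 63]
  31. access 26: MISS, evict 45. Cache (LRU->MRU): [84 89 90 11 63 26]
  32. access 89: HIT. Cache (LRU->MRU): [84 90 11 63 26 89]
  33. access 70: MISS, evict 84. Cache (LRU->MRU): [90 11 63 26 89 70]
  34. access 80: MISS, evict 90. Cache (LRU->MRU): [11 63 26 89 70 80]
  35. access 63: HIT. Cache (LRU->MRU): [11 26 89 70 80 63]
  36. access 55: MISS, evict 11. Cache (LRU->MRU): [26 89 70 80 63 55]
  37. access 80: HIT. Cache (LRU->MRU): [26 89 70 63 55 80]
Total: 20 hits, 17 misses, 11 evictions

Answer: 26 89 70 63 55 80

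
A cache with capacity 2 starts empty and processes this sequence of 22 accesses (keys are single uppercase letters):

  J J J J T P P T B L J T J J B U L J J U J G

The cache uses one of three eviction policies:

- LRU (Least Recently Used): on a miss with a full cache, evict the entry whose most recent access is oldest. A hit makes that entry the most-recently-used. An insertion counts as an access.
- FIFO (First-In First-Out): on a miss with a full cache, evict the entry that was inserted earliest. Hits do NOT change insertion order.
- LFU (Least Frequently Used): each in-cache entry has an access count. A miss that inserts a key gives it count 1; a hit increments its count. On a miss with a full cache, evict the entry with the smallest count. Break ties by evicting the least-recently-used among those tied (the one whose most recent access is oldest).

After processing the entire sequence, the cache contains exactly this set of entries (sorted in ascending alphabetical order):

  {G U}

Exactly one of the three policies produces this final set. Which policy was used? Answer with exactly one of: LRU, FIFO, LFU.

Answer: FIFO

Derivation:
Simulating under each policy and comparing final sets:
  LRU: final set = {G J} -> differs
  FIFO: final set = {G U} -> MATCHES target
  LFU: final set = {G J} -> differs
Only FIFO produces the target set.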